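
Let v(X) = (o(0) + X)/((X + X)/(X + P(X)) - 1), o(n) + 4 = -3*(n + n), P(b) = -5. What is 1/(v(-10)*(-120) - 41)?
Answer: 1/4999 ≈ 0.00020004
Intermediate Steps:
o(n) = -4 - 6*n (o(n) = -4 - 3*(n + n) = -4 - 6*n)
v(X) = (-4 + X)/(-1 + 2*X/(-5 + X)) (v(X) = ((-4 - 6*0) + X)/((X + X)/(X - 5) - 1) = ((-4 + 0) + X)/((2*X)/(-5 + X) - 1) = (-4 + X)/(2*X/(-5 + X) - 1) = (-4 + X)/(-1 + 2*X/(-5 + X)))
1/(v(-10)*(-120) - 41) = 1/(((20 + (-10)² - 9*(-10))/(5 - 10))*(-120) - 41) = 1/(((20 + 100 + 90)/(-5))*(-120) - 41) = 1/(-⅕*210*(-120) - 41) = 1/(-42*(-120) - 41) = 1/(5040 - 41) = 1/4999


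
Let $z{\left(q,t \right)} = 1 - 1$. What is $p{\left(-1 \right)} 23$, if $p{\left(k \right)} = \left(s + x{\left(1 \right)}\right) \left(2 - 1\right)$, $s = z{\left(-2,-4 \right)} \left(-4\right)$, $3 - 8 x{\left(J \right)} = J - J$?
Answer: $\frac{69}{8} \approx 8.625$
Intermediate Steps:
$z{\left(q,t \right)} = 0$ ($z{\left(q,t \right)} = 1 - 1 = 0$)
$x{\left(J \right)} = \frac{3}{8}$ ($x{\left(J \right)} = \frac{3}{8} - \frac{J - J}{8} = \frac{3}{8} - 0 = \frac{3}{8} + 0 = \frac{3}{8}$)
$s = 0$ ($s = 0 \left(-4\right) = 0$)
$p{\left(k \right)} = \frac{3}{8}$ ($p{\left(k \right)} = \left(0 + \frac{3}{8}\right) \left(2 - 1\right) = \frac{3}{8} \cdot 1 = \frac{3}{8}$)
$p{\left(-1 \right)} 23 = \frac{3}{8} \cdot 23 = \frac{69}{8}$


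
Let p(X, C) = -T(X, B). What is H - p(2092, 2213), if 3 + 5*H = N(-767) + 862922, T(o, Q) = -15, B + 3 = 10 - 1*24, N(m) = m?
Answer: 862077/5 ≈ 1.7242e+5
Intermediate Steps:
B = -17 (B = -3 + (10 - 1*24) = -3 + (10 - 24) = -3 - 14 = -17)
p(X, C) = 15 (p(X, C) = -1*(-15) = 15)
H = 862152/5 (H = -⅗ + (-767 + 862922)/5 = -⅗ + (⅕)*862155 = -⅗ + 172431 = 862152/5 ≈ 1.7243e+5)
H - p(2092, 2213) = 862152/5 - 1*15 = 862152/5 - 15 = 862077/5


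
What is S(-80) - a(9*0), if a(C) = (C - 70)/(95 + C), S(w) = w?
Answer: -1506/19 ≈ -79.263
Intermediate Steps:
a(C) = (-70 + C)/(95 + C)
S(-80) - a(9*0) = -80 - (-70 + 9*0)/(95 + 9*0) = -80 - (-70 + 0)/(95 + 0) = -80 - (-70)/95 = -80 - 1*(-14/19) = -80 + 14/19 = -1506/19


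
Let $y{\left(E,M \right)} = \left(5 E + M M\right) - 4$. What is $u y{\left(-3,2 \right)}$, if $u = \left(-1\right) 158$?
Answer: $2370$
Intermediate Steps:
$y{\left(E,M \right)} = -4 + M^{2} + 5 E$ ($y{\left(E,M \right)} = \left(5 E + M^{2}\right) - 4 = \left(M^{2} + 5 E\right) - 4 = -4 + M^{2} + 5 E$)
$u = -158$
$u y{\left(-3,2 \right)} = - 158 \left(-4 + 2^{2} + 5 \left(-3\right)\right) = - 158 \left(-4 + 4 - 15\right) = \left(-158\right) \left(-15\right) = 2370$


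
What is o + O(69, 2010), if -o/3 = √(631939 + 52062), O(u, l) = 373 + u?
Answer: 442 - 3*√684001 ≈ -2039.1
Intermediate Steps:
o = -3*√684001 (o = -3*√(631939 + 52062) = -3*√684001 ≈ -2481.1)
o + O(69, 2010) = -3*√684001 + (373 + 69) = -3*√684001 + 442 = 442 - 3*√684001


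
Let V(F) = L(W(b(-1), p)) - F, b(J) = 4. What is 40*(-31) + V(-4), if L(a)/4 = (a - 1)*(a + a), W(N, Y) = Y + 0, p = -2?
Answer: -1188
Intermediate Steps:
W(N, Y) = Y
L(a) = 8*a*(-1 + a) (L(a) = 4*((a - 1)*(a + a)) = 4*((-1 + a)*(2*a)) = 4*(2*a*(-1 + a)) = 8*a*(-1 + a))
V(F) = 48 - F (V(F) = 8*(-2)*(-1 - 2) - F = 8*(-2)*(-3) - F = 48 - F)
40*(-31) + V(-4) = 40*(-31) + (48 - 1*(-4)) = -1240 + (48 + 4) = -1240 + 52 = -1188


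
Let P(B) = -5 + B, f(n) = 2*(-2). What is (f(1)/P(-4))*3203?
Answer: 12812/9 ≈ 1423.6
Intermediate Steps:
f(n) = -4
(f(1)/P(-4))*3203 = -4/(-5 - 4)*3203 = -4/(-9)*3203 = -4*(-1/9)*3203 = (4/9)*3203 = 12812/9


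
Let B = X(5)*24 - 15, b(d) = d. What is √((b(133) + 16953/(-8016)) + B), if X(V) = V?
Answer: √105257595/668 ≈ 15.359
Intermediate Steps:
B = 105 (B = 5*24 - 15 = 120 - 15 = 105)
√((b(133) + 16953/(-8016)) + B) = √((133 + 16953/(-8016)) + 105) = √((133 + 16953*(-1/8016)) + 105) = √((133 - 5651/2672) + 105) = √(349725/2672 + 105) = √(630285/2672) = √105257595/668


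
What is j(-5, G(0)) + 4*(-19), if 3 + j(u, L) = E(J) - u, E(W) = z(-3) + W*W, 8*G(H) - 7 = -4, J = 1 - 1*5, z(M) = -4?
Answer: -62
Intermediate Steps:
J = -4 (J = 1 - 5 = -4)
G(H) = 3/8 (G(H) = 7/8 + (⅛)*(-4) = 7/8 - ½ = 3/8)
E(W) = -4 + W² (E(W) = -4 + W*W = -4 + W²)
j(u, L) = 9 - u (j(u, L) = -3 + ((-4 + (-4)²) - u) = -3 + ((-4 + 16) - u) = -3 + (12 - u) = 9 - u)
j(-5, G(0)) + 4*(-19) = (9 - 1*(-5)) + 4*(-19) = (9 + 5) - 76 = 14 - 76 = -62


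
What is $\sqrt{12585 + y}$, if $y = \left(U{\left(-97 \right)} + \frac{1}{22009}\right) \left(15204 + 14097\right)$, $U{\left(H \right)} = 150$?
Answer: $\frac{6 \sqrt{59308061249229}}{22009} \approx 2099.5$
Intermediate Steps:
$y = \frac{96732885651}{22009}$ ($y = \left(150 + \frac{1}{22009}\right) \left(15204 + 14097\right) = \left(150 + \frac{1}{22009}\right) 29301 = \frac{3301351}{22009} \cdot 29301 = \frac{96732885651}{22009} \approx 4.3952 \cdot 10^{6}$)
$\sqrt{12585 + y} = \sqrt{12585 + \frac{96732885651}{22009}} = \sqrt{\frac{97009868916}{22009}} = \frac{6 \sqrt{59308061249229}}{22009}$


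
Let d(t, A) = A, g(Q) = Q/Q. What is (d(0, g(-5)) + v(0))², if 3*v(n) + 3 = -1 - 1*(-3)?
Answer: 4/9 ≈ 0.44444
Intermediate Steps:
g(Q) = 1
v(n) = -⅓ (v(n) = -1 + (-1 - 1*(-3))/3 = -1 + (-1 + 3)/3 = -1 + (⅓)*2 = -1 + ⅔ = -⅓)
(d(0, g(-5)) + v(0))² = (1 - ⅓)² = (⅔)² = 4/9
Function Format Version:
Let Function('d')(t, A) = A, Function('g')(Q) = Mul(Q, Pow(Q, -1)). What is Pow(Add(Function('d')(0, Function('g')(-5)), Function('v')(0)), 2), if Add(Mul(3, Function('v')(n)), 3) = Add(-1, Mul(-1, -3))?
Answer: Rational(4, 9) ≈ 0.44444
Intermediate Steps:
Function('g')(Q) = 1
Function('v')(n) = Rational(-1, 3) (Function('v')(n) = Add(-1, Mul(Rational(1, 3), Add(-1, Mul(-1, -3)))) = Add(-1, Mul(Rational(1, 3), Add(-1, 3))) = Add(-1, Mul(Rational(1, 3), 2)) = Add(-1, Rational(2, 3)) = Rational(-1, 3))
Pow(Add(Function('d')(0, Function('g')(-5)), Function('v')(0)), 2) = Pow(Add(1, Rational(-1, 3)), 2) = Pow(Rational(2, 3), 2) = Rational(4, 9)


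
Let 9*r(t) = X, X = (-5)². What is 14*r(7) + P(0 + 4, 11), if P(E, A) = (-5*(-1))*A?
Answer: 845/9 ≈ 93.889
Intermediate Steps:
P(E, A) = 5*A
X = 25
r(t) = 25/9 (r(t) = (⅑)*25 = 25/9)
14*r(7) + P(0 + 4, 11) = 14*(25/9) + 5*11 = 350/9 + 55 = 845/9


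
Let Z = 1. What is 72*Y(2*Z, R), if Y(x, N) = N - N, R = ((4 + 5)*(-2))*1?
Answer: 0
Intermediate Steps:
R = -18 (R = (9*(-2))*1 = -18*1 = -18)
Y(x, N) = 0
72*Y(2*Z, R) = 72*0 = 0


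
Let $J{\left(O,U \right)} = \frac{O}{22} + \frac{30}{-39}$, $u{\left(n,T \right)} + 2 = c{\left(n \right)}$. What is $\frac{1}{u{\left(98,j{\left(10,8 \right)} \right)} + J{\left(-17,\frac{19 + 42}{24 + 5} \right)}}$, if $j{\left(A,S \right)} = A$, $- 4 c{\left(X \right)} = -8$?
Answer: $- \frac{286}{441} \approx -0.64853$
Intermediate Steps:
$c{\left(X \right)} = 2$ ($c{\left(X \right)} = \left(- \frac{1}{4}\right) \left(-8\right) = 2$)
$u{\left(n,T \right)} = 0$ ($u{\left(n,T \right)} = -2 + 2 = 0$)
$J{\left(O,U \right)} = - \frac{10}{13} + \frac{O}{22}$ ($J{\left(O,U \right)} = O \frac{1}{22} + 30 \left(- \frac{1}{39}\right) = \frac{O}{22} - \frac{10}{13} = - \frac{10}{13} + \frac{O}{22}$)
$\frac{1}{u{\left(98,j{\left(10,8 \right)} \right)} + J{\left(-17,\frac{19 + 42}{24 + 5} \right)}} = \frac{1}{0 + \left(- \frac{10}{13} + \frac{1}{22} \left(-17\right)\right)} = \frac{1}{0 - \frac{441}{286}} = \frac{1}{- \frac{441}{286}} = - \frac{286}{441}$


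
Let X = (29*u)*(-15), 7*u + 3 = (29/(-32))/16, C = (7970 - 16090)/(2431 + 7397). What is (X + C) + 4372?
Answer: 5737818713/1257984 ≈ 4561.1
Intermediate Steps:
C = -290/351 (C = -8120/9828 = -8120*1/9828 = -290/351 ≈ -0.82621)
u = -1565/3584 (u = -3/7 + ((29/(-32))/16)/7 = -3/7 + ((29*(-1/32))*(1/16))/7 = -3/7 + (-29/32*1/16)/7 = -3/7 + (1/7)*(-29/512) = -3/7 - 29/3584 = -1565/3584 ≈ -0.43666)
X = 680775/3584 (X = (29*(-1565/3584))*(-15) = -45385/3584*(-15) = 680775/3584 ≈ 189.95)
(X + C) + 4372 = (680775/3584 - 290/351) + 4372 = 237912665/1257984 + 4372 = 5737818713/1257984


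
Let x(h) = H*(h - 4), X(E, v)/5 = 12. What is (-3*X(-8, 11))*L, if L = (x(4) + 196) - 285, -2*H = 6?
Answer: 16020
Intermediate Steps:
H = -3 (H = -½*6 = -3)
X(E, v) = 60 (X(E, v) = 5*12 = 60)
x(h) = 12 - 3*h (x(h) = -3*(h - 4) = -3*(-4 + h) = 12 - 3*h)
L = -89 (L = ((12 - 3*4) + 196) - 285 = ((12 - 12) + 196) - 285 = (0 + 196) - 285 = 196 - 285 = -89)
(-3*X(-8, 11))*L = -3*60*(-89) = -180*(-89) = 16020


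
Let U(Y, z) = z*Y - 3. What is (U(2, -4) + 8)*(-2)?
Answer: 6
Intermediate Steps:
U(Y, z) = -3 + Y*z (U(Y, z) = Y*z - 3 = -3 + Y*z)
(U(2, -4) + 8)*(-2) = ((-3 + 2*(-4)) + 8)*(-2) = ((-3 - 8) + 8)*(-2) = (-11 + 8)*(-2) = -3*(-2) = 6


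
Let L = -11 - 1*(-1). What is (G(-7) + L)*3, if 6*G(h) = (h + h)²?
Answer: 68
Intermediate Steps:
G(h) = 2*h²/3 (G(h) = (h + h)²/6 = (2*h)²/6 = (4*h²)/6 = 2*h²/3)
L = -10 (L = -11 + 1 = -10)
(G(-7) + L)*3 = ((⅔)*(-7)² - 10)*3 = ((⅔)*49 - 10)*3 = (98/3 - 10)*3 = (68/3)*3 = 68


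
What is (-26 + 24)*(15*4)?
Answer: -120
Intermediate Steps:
(-26 + 24)*(15*4) = -2*60 = -120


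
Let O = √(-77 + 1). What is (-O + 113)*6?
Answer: 678 - 12*I*√19 ≈ 678.0 - 52.307*I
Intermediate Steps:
O = 2*I*√19 (O = √(-76) = 2*I*√19 ≈ 8.7178*I)
(-O + 113)*6 = (-2*I*√19 + 113)*6 = (113 - 2*I*√19)*6 = 678 - 12*I*√19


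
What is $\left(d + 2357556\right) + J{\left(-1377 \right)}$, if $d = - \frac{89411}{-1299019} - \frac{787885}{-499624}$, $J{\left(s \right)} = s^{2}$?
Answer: $\frac{2760732253426200639}{649021068856} \approx 4.2537 \cdot 10^{6}$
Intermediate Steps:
$d = \frac{1068149466279}{649021068856}$ ($d = \left(-89411\right) \left(- \frac{1}{1299019}\right) - - \frac{787885}{499624} = \frac{89411}{1299019} + \frac{787885}{499624} = \frac{1068149466279}{649021068856} \approx 1.6458$)
$\left(d + 2357556\right) + J{\left(-1377 \right)} = \left(\frac{1068149466279}{649021068856} + 2357556\right) + \left(-1377\right)^{2} = \frac{1530104583157342215}{649021068856} + 1896129 = \frac{2760732253426200639}{649021068856}$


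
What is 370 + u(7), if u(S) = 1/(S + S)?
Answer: 5181/14 ≈ 370.07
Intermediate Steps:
u(S) = 1/(2*S)
370 + u(7) = 370 + (½)/7 = 370 + (½)*(⅐) = 370 + 1/14 = 5181/14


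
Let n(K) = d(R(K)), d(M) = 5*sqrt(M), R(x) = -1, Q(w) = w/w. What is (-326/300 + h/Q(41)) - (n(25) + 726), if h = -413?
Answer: -171013/150 - 5*I ≈ -1140.1 - 5.0*I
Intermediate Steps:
Q(w) = 1
n(K) = 5*I (n(K) = 5*sqrt(-1) = 5*I)
(-326/300 + h/Q(41)) - (n(25) + 726) = (-326/300 - 413/1) - (5*I + 726) = (-326*1/300 - 413*1) - (726 + 5*I) = (-163/150 - 413) + (-726 - 5*I) = -62113/150 + (-726 - 5*I) = -171013/150 - 5*I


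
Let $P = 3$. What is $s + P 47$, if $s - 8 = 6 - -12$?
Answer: $167$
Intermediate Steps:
$s = 26$ ($s = 8 + \left(6 - -12\right) = 8 + \left(6 + 12\right) = 8 + 18 = 26$)
$s + P 47 = 26 + 3 \cdot 47 = 26 + 141 = 167$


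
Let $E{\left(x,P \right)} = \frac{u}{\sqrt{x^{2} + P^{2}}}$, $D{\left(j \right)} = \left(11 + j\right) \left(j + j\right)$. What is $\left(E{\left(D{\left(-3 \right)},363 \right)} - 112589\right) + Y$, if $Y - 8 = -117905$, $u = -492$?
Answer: $-230486 - \frac{164 \sqrt{14897}}{14897} \approx -2.3049 \cdot 10^{5}$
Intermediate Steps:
$Y = -117897$ ($Y = 8 - 117905 = -117897$)
$D{\left(j \right)} = 2 j \left(11 + j\right)$ ($D{\left(j \right)} = \left(11 + j\right) 2 j = 2 j \left(11 + j\right)$)
$E{\left(x,P \right)} = - \frac{492}{\sqrt{P^{2} + x^{2}}}$ ($E{\left(x,P \right)} = - \frac{492}{\sqrt{x^{2} + P^{2}}} = - \frac{492}{\sqrt{P^{2} + x^{2}}}$)
$\left(E{\left(D{\left(-3 \right)},363 \right)} - 112589\right) + Y = \left(- \frac{492}{\sqrt{363^{2} + \left(2 \left(-3\right) \left(11 - 3\right)\right)^{2}}} - 112589\right) - 117897 = \left(- \frac{492}{\sqrt{131769 + \left(2 \left(-3\right) 8\right)^{2}}} - 112589\right) - 117897 = \left(- \frac{492}{\sqrt{131769 + \left(-48\right)^{2}}} - 112589\right) - 117897 = \left(- \frac{492}{\sqrt{131769 + 2304}} - 112589\right) - 117897 = \left(- \frac{492}{3 \sqrt{14897}} - 112589\right) - 117897 = \left(- 492 \frac{\sqrt{14897}}{44691} - 112589\right) - 117897 = \left(- \frac{164 \sqrt{14897}}{14897} - 112589\right) - 117897 = \left(-112589 - \frac{164 \sqrt{14897}}{14897}\right) - 117897 = -230486 - \frac{164 \sqrt{14897}}{14897}$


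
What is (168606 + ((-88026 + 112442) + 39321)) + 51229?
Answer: 283572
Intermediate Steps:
(168606 + ((-88026 + 112442) + 39321)) + 51229 = (168606 + (24416 + 39321)) + 51229 = (168606 + 63737) + 51229 = 232343 + 51229 = 283572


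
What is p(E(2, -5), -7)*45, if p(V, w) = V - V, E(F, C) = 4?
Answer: 0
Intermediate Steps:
p(V, w) = 0
p(E(2, -5), -7)*45 = 0*45 = 0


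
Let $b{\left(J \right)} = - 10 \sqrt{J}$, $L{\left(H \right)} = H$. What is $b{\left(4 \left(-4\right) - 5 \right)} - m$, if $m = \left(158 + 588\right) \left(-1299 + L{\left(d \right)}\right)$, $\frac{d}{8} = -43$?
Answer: $1225678 - 10 i \sqrt{21} \approx 1.2257 \cdot 10^{6} - 45.826 i$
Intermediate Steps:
$d = -344$ ($d = 8 \left(-43\right) = -344$)
$m = -1225678$ ($m = \left(158 + 588\right) \left(-1299 - 344\right) = 746 \left(-1643\right) = -1225678$)
$b{\left(4 \left(-4\right) - 5 \right)} - m = - 10 \sqrt{4 \left(-4\right) - 5} - -1225678 = - 10 \sqrt{-16 - 5} + 1225678 = - 10 \sqrt{-21} + 1225678 = - 10 i \sqrt{21} + 1225678 = 1225678 - 10 i \sqrt{21}$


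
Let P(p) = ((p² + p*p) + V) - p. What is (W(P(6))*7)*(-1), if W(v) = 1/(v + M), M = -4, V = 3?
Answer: -7/65 ≈ -0.10769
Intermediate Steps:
P(p) = 3 - p + 2*p² (P(p) = ((p² + p*p) + 3) - p = ((p² + p²) + 3) - p = (2*p² + 3) - p = (3 + 2*p²) - p = 3 - p + 2*p²)
W(v) = 1/(-4 + v) (W(v) = 1/(v - 4) = 1/(-4 + v))
(W(P(6))*7)*(-1) = (7/(-4 + (3 - 1*6 + 2*6²)))*(-1) = (7/(-4 + (3 - 6 + 2*36)))*(-1) = (7/(-4 + (3 - 6 + 72)))*(-1) = (7/(-4 + 69))*(-1) = (7/65)*(-1) = -7/65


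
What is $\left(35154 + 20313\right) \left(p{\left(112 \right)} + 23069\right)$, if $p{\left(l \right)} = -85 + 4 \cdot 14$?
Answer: $1277959680$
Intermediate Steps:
$p{\left(l \right)} = -29$ ($p{\left(l \right)} = -85 + 56 = -29$)
$\left(35154 + 20313\right) \left(p{\left(112 \right)} + 23069\right) = \left(35154 + 20313\right) \left(-29 + 23069\right) = 55467 \cdot 23040 = 1277959680$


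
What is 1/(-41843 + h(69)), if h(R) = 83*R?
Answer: -1/36116 ≈ -2.7689e-5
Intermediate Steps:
1/(-41843 + h(69)) = 1/(-41843 + 83*69) = 1/(-41843 + 5727) = 1/(-36116) = -1/36116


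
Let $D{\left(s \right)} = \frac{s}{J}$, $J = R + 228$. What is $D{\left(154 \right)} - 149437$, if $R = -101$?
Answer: $- \frac{18978345}{127} \approx -1.4944 \cdot 10^{5}$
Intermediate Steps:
$J = 127$ ($J = -101 + 228 = 127$)
$D{\left(s \right)} = \frac{s}{127}$
$D{\left(154 \right)} - 149437 = \frac{1}{127} \cdot 154 - 149437 = \frac{154}{127} - 149437 = - \frac{18978345}{127}$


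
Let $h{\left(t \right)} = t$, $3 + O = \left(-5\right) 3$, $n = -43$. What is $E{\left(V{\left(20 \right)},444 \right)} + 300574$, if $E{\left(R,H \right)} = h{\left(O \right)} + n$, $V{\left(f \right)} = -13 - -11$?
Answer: $300513$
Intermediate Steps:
$O = -18$ ($O = -3 - 15 = -18$)
$V{\left(f \right)} = -2$ ($V{\left(f \right)} = -13 + 11 = -2$)
$E{\left(R,H \right)} = -61$ ($E{\left(R,H \right)} = -18 - 43 = -61$)
$E{\left(V{\left(20 \right)},444 \right)} + 300574 = -61 + 300574 = 300513$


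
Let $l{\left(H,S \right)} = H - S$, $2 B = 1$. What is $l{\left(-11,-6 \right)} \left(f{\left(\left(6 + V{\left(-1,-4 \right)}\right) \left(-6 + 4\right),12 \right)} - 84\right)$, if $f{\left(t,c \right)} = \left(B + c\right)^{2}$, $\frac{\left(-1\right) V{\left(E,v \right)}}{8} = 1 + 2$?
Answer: $- \frac{1445}{4} \approx -361.25$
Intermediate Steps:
$B = \frac{1}{2}$ ($B = \frac{1}{2} \cdot 1 = \frac{1}{2} \approx 0.5$)
$V{\left(E,v \right)} = -24$ ($V{\left(E,v \right)} = - 8 \left(1 + 2\right) = \left(-8\right) 3 = -24$)
$f{\left(t,c \right)} = \left(\frac{1}{2} + c\right)^{2}$
$l{\left(-11,-6 \right)} \left(f{\left(\left(6 + V{\left(-1,-4 \right)}\right) \left(-6 + 4\right),12 \right)} - 84\right) = \left(-11 - -6\right) \left(\frac{\left(1 + 2 \cdot 12\right)^{2}}{4} - 84\right) = \left(-11 + 6\right) \left(\frac{\left(1 + 24\right)^{2}}{4} - 84\right) = - 5 \left(\frac{25^{2}}{4} - 84\right) = - 5 \left(\frac{1}{4} \cdot 625 - 84\right) = - 5 \left(\frac{625}{4} - 84\right) = \left(-5\right) \frac{289}{4} = - \frac{1445}{4}$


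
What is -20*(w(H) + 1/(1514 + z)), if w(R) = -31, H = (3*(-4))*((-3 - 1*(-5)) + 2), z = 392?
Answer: 590850/953 ≈ 619.99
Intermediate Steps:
H = -48 (H = -12*((-3 + 5) + 2) = -12*(2 + 2) = -12*4 = -48)
-20*(w(H) + 1/(1514 + z)) = -20*(-31 + 1/(1514 + 392)) = -20*(-31 + 1/1906) = -20*(-59085/1906) = 590850/953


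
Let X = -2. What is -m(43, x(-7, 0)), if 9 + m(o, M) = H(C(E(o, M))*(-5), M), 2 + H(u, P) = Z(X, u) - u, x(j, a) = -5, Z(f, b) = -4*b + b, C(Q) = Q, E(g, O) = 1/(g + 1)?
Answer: 116/11 ≈ 10.545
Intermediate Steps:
E(g, O) = 1/(1 + g)
Z(f, b) = -3*b
H(u, P) = -2 - 4*u (H(u, P) = -2 + (-3*u - u) = -2 - 4*u)
m(o, M) = -11 + 20/(1 + o) (m(o, M) = -9 + (-2 - 4*(-5)/(1 + o)) = -9 + (-2 - (-20)/(1 + o)) = -9 + (-2 + 20/(1 + o)) = -11 + 20/(1 + o))
-m(43, x(-7, 0)) = -(9 - 11*43)/(1 + 43) = -(9 - 473)/44 = -(-464)/44 = -1*(-116/11) = 116/11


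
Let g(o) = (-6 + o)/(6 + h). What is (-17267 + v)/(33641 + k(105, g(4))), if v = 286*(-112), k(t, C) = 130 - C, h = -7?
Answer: -49299/33769 ≈ -1.4599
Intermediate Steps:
g(o) = 6 - o (g(o) = (-6 + o)/(6 - 7) = (-6 + o)/(-1) = (-6 + o)*(-1) = 6 - o)
v = -32032
(-17267 + v)/(33641 + k(105, g(4))) = (-17267 - 32032)/(33641 + (130 - (6 - 1*4))) = -49299/(33641 + (130 - (6 - 4))) = -49299/(33641 + (130 - 1*2)) = -49299/(33641 + (130 - 2)) = -49299/(33641 + 128) = -49299/33769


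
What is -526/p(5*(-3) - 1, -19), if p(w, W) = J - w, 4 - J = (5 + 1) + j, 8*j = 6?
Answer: -2104/53 ≈ -39.698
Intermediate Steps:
j = ¾ (j = (⅛)*6 = ¾ ≈ 0.75000)
J = -11/4 (J = 4 - ((5 + 1) + ¾) = 4 - (6 + ¾) = 4 - 1*27/4 = 4 - 27/4 = -11/4 ≈ -2.7500)
p(w, W) = -11/4 - w
-526/p(5*(-3) - 1, -19) = -526/(-11/4 - (5*(-3) - 1)) = -526/(-11/4 - (-15 - 1)) = -526/(-11/4 - 1*(-16)) = -526/(-11/4 + 16) = -526/53/4 = -526*4/53 = -2104/53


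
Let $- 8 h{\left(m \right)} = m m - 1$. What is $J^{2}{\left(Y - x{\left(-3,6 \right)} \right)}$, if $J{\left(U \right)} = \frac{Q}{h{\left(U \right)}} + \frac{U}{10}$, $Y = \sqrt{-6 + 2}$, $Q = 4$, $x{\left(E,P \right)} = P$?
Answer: $\frac{86300232}{59059225} + \frac{44084026 i}{59059225} \approx 1.4612 + 0.74644 i$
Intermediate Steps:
$h{\left(m \right)} = \frac{1}{8} - \frac{m^{2}}{8}$ ($h{\left(m \right)} = - \frac{m m - 1}{8} = - \frac{m^{2} - 1}{8} = - \frac{-1 + m^{2}}{8} = \frac{1}{8} - \frac{m^{2}}{8}$)
$Y = 2 i$ ($Y = \sqrt{-4} = 2 i \approx 2.0 i$)
$J{\left(U \right)} = \frac{4}{\frac{1}{8} - \frac{U^{2}}{8}} + \frac{U}{10}$
$J^{2}{\left(Y - x{\left(-3,6 \right)} \right)} = \left(\frac{-320 + \left(2 i - 6\right)^{3} - \left(2 i - 6\right)}{10 \left(-1 + \left(2 i - 6\right)^{2}\right)}\right)^{2} = \left(\frac{-320 + \left(-6 + 2 i\right)^{3} - \left(-6 + 2 i\right)}{10 \left(-1 + \left(-6 + 2 i\right)^{2}\right)}\right)^{2} = \left(\frac{-320 + \left(-6 + 2 i\right)^{3} + \left(6 - 2 i\right)}{10 \left(-1 + \left(-6 + 2 i\right)^{2}\right)}\right)^{2} = \left(\frac{-314 + \left(-6 + 2 i\right)^{3} - 2 i}{10 \left(-1 + \left(-6 + 2 i\right)^{2}\right)}\right)^{2} = \frac{\left(-314 + \left(-6 + 2 i\right)^{3} - 2 i\right)^{2}}{100 \left(-1 + \left(-6 + 2 i\right)^{2}\right)^{2}}$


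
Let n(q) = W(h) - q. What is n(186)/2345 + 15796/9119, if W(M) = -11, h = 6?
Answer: 3204107/1944005 ≈ 1.6482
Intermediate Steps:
n(q) = -11 - q
n(186)/2345 + 15796/9119 = (-11 - 1*186)/2345 + 15796/9119 = (-11 - 186)*(1/2345) + 15796*(1/9119) = -197*1/2345 + 1436/829 = -197/2345 + 1436/829 = 3204107/1944005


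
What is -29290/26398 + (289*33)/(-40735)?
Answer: -722442938/537661265 ≈ -1.3437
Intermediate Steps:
-29290/26398 + (289*33)/(-40735) = -29290*1/26398 + 9537*(-1/40735) = -14645/13199 - 9537/40735 = -722442938/537661265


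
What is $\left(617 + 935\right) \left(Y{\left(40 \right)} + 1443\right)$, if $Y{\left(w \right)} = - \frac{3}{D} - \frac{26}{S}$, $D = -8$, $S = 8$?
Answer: $2235074$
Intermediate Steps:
$Y{\left(w \right)} = - \frac{23}{8}$ ($Y{\left(w \right)} = - \frac{3}{-8} - \frac{26}{8} = \left(-3\right) \left(- \frac{1}{8}\right) - \frac{13}{4} = \frac{3}{8} - \frac{13}{4} = - \frac{23}{8}$)
$\left(617 + 935\right) \left(Y{\left(40 \right)} + 1443\right) = \left(617 + 935\right) \left(- \frac{23}{8} + 1443\right) = 1552 \cdot \frac{11521}{8} = 2235074$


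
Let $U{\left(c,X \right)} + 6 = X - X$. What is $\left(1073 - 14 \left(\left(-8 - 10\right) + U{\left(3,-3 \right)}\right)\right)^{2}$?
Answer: $1985281$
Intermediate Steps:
$U{\left(c,X \right)} = -6$ ($U{\left(c,X \right)} = -6 + \left(X - X\right) = -6 + 0 = -6$)
$\left(1073 - 14 \left(\left(-8 - 10\right) + U{\left(3,-3 \right)}\right)\right)^{2} = \left(1073 - 14 \left(\left(-8 - 10\right) - 6\right)\right)^{2} = \left(1073 - 14 \left(-18 - 6\right)\right)^{2} = \left(1073 - -336\right)^{2} = \left(1073 + 336\right)^{2} = 1409^{2} = 1985281$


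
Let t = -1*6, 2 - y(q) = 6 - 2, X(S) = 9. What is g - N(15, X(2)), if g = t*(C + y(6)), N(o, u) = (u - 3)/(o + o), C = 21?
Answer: -571/5 ≈ -114.20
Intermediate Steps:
y(q) = -2 (y(q) = 2 - (6 - 2) = 2 - 1*4 = 2 - 4 = -2)
N(o, u) = (-3 + u)/(2*o) (N(o, u) = (-3 + u)/((2*o)) = (-3 + u)*(1/(2*o)) = (-3 + u)/(2*o))
t = -6
g = -114 (g = -6*(21 - 2) = -6*19 = -114)
g - N(15, X(2)) = -114 - (-3 + 9)/(2*15) = -114 - 6/(2*15) = -114 - 1*1/5 = -114 - 1/5 = -571/5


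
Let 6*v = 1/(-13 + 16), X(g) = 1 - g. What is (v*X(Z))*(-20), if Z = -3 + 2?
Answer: -20/9 ≈ -2.2222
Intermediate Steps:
Z = -1
v = 1/18 (v = 1/(6*(-13 + 16)) = (1/6)/3 = (1/6)*(1/3) = 1/18 ≈ 0.055556)
(v*X(Z))*(-20) = ((1 - 1*(-1))/18)*(-20) = ((1 + 1)/18)*(-20) = ((1/18)*2)*(-20) = (1/9)*(-20) = -20/9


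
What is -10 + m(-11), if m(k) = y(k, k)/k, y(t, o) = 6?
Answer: -116/11 ≈ -10.545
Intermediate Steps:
m(k) = 6/k
-10 + m(-11) = -10 + 6/(-11) = -10 + 6*(-1/11) = -10 - 6/11 = -116/11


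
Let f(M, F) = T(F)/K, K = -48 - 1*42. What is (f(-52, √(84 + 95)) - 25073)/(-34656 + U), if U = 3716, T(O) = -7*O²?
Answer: 2255317/2784600 ≈ 0.80993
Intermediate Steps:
K = -90 (K = -48 - 42 = -90)
f(M, F) = 7*F²/90 (f(M, F) = -7*F²/(-90) = -7*F²*(-1/90) = 7*F²/90)
(f(-52, √(84 + 95)) - 25073)/(-34656 + U) = (7*(√(84 + 95))²/90 - 25073)/(-34656 + 3716) = (7*(√179)²/90 - 25073)/(-30940) = ((7/90)*179 - 25073)*(-1/30940) = (1253/90 - 25073)*(-1/30940) = -2255317/90*(-1/30940) = 2255317/2784600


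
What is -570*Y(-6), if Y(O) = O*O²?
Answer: 123120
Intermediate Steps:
Y(O) = O³
-570*Y(-6) = -570*(-6)³ = -570*(-216) = 123120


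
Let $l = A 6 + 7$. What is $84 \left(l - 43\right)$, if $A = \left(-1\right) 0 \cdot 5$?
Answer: $-3024$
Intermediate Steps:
$A = 0$ ($A = 0 \cdot 5 = 0$)
$l = 7$ ($l = 0 \cdot 6 + 7 = 0 + 7 = 7$)
$84 \left(l - 43\right) = 84 \left(7 - 43\right) = 84 \left(-36\right) = -3024$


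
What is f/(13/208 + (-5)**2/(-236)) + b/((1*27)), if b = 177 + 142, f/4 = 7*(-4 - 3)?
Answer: 5008727/1107 ≈ 4524.6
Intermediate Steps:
f = -196 (f = 4*(7*(-4 - 3)) = 4*(7*(-7)) = 4*(-49) = -196)
b = 319
f/(13/208 + (-5)**2/(-236)) + b/((1*27)) = -196/(13/208 + (-5)**2/(-236)) + 319/((1*27)) = -196/(13*(1/208) + 25*(-1/236)) + 319/27 = -196/(1/16 - 25/236) + 319*(1/27) = -196/(-41/944) + 319/27 = -196*(-944/41) + 319/27 = 185024/41 + 319/27 = 5008727/1107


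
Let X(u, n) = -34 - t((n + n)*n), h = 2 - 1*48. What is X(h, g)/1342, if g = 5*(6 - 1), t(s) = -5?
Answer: -29/1342 ≈ -0.021610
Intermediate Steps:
g = 25 (g = 5*5 = 25)
h = -46 (h = 2 - 48 = -46)
X(u, n) = -29 (X(u, n) = -34 - 1*(-5) = -34 + 5 = -29)
X(h, g)/1342 = -29/1342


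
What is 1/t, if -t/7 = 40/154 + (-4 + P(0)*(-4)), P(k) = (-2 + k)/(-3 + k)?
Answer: 33/1480 ≈ 0.022297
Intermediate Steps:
P(k) = (-2 + k)/(-3 + k)
t = 1480/33 (t = -7*(40/154 + (-4 + ((-2 + 0)/(-3 + 0))*(-4))) = -7*((1/154)*40 + (-4 + (-2/(-3))*(-4))) = -7*(20/77 + (-4 - ⅓*(-2)*(-4))) = -7*(20/77 + (-4 + (⅔)*(-4))) = -7*(20/77 + (-4 - 8/3)) = -7*(20/77 - 20/3) = -7*(-1480/231) = 1480/33 ≈ 44.849)
1/t = 1/(1480/33) = 33/1480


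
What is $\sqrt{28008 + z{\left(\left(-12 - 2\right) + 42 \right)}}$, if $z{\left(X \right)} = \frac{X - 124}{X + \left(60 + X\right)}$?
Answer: $\frac{4 \sqrt{1472127}}{29} \approx 167.35$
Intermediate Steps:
$z{\left(X \right)} = \frac{-124 + X}{60 + 2 X}$
$\sqrt{28008 + z{\left(\left(-12 - 2\right) + 42 \right)}} = \sqrt{28008 + \frac{-124 + \left(\left(-12 - 2\right) + 42\right)}{2 \left(30 + \left(\left(-12 - 2\right) + 42\right)\right)}} = \sqrt{28008 + \frac{-124 + \left(-14 + 42\right)}{2 \left(30 + \left(-14 + 42\right)\right)}} = \sqrt{28008 + \frac{-124 + 28}{2 \left(30 + 28\right)}} = \sqrt{28008 + \frac{1}{2} \cdot \frac{1}{58} \left(-96\right)} = \sqrt{28008 - \frac{24}{29}} = \sqrt{\frac{812208}{29}} = \frac{4 \sqrt{1472127}}{29}$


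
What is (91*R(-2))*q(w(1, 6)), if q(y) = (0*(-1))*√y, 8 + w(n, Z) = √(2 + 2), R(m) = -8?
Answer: 0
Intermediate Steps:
w(n, Z) = -6 (w(n, Z) = -8 + √(2 + 2) = -8 + √4 = -8 + 2 = -6)
q(y) = 0 (q(y) = 0*√y = 0)
(91*R(-2))*q(w(1, 6)) = (91*(-8))*0 = -728*0 = 0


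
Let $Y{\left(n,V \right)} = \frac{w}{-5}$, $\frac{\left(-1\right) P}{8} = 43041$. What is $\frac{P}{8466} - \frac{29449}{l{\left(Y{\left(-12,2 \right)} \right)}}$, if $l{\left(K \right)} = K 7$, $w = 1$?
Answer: $\frac{29622997}{1411} \approx 20994.0$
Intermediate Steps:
$P = -344328$ ($P = \left(-8\right) 43041 = -344328$)
$Y{\left(n,V \right)} = - \frac{1}{5}$ ($Y{\left(n,V \right)} = 1 \frac{1}{-5} = 1 \left(- \frac{1}{5}\right) = - \frac{1}{5}$)
$l{\left(K \right)} = 7 K$
$\frac{P}{8466} - \frac{29449}{l{\left(Y{\left(-12,2 \right)} \right)}} = - \frac{344328}{8466} - \frac{29449}{7 \left(- \frac{1}{5}\right)} = \left(-344328\right) \frac{1}{8466} - \frac{29449}{- \frac{7}{5}} = - \frac{57388}{1411} - -21035 = - \frac{57388}{1411} + 21035 = \frac{29622997}{1411}$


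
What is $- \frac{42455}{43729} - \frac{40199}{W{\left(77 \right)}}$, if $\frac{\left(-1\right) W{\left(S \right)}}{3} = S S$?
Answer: $\frac{143244998}{111115389} \approx 1.2892$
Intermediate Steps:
$W{\left(S \right)} = - 3 S^{2}$ ($W{\left(S \right)} = - 3 S S = - 3 S^{2}$)
$- \frac{42455}{43729} - \frac{40199}{W{\left(77 \right)}} = - \frac{42455}{43729} - \frac{40199}{\left(-3\right) 77^{2}} = \left(-42455\right) \frac{1}{43729} - \frac{40199}{\left(-3\right) 5929} = - \frac{6065}{6247} - \frac{40199}{-17787} = - \frac{6065}{6247} - - \frac{40199}{17787} = - \frac{6065}{6247} + \frac{40199}{17787} = \frac{143244998}{111115389}$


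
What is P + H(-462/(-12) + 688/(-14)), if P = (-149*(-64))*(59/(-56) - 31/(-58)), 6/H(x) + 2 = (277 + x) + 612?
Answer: -12328561212/2490607 ≈ -4950.0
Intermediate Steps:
H(x) = 6/(887 + x) (H(x) = 6/(-2 + ((277 + x) + 612)) = 6/(-2 + (889 + x)) = 6/(887 + x))
P = -1004856/203 (P = 9536*(59*(-1/56) - 31*(-1/58)) = 9536*(-59/56 + 31/58) = 9536*(-843/1624) = -1004856/203 ≈ -4950.0)
P + H(-462/(-12) + 688/(-14)) = -1004856/203 + 6/(887 + (-462/(-12) + 688/(-14))) = -1004856/203 + 6/(887 + (-462*(-1/12) + 688*(-1/14))) = -1004856/203 + 6/(887 + (77/2 - 344/7)) = -1004856/203 + 6/(887 - 149/14) = -1004856/203 + 6/(12269/14) = -1004856/203 + 6*(14/12269) = -1004856/203 + 84/12269 = -12328561212/2490607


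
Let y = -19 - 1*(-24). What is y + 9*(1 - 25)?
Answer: -211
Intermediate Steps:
y = 5 (y = -19 + 24 = 5)
y + 9*(1 - 25) = 5 + 9*(1 - 25) = 5 + 9*(-24) = 5 - 216 = -211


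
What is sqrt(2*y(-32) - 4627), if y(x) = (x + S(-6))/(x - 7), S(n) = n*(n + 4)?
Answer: I*sqrt(7036107)/39 ≈ 68.015*I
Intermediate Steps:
S(n) = n*(4 + n)
y(x) = (12 + x)/(-7 + x) (y(x) = (x - 6*(4 - 6))/(x - 7) = (x - 6*(-2))/(-7 + x) = (x + 12)/(-7 + x) = (12 + x)/(-7 + x))
sqrt(2*y(-32) - 4627) = sqrt(2*((12 - 32)/(-7 - 32)) - 4627) = sqrt(2*(-20/(-39)) - 4627) = sqrt(2*(-1/39*(-20)) - 4627) = sqrt(2*(20/39) - 4627) = sqrt(40/39 - 4627) = sqrt(-180413/39) = I*sqrt(7036107)/39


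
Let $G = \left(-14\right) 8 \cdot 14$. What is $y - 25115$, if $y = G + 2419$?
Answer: $-24264$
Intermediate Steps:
$G = -1568$ ($G = \left(-112\right) 14 = -1568$)
$y = 851$ ($y = -1568 + 2419 = 851$)
$y - 25115 = 851 - 25115 = -24264$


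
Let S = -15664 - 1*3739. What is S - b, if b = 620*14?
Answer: -28083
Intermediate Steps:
S = -19403 (S = -15664 - 3739 = -19403)
b = 8680
S - b = -19403 - 1*8680 = -19403 - 8680 = -28083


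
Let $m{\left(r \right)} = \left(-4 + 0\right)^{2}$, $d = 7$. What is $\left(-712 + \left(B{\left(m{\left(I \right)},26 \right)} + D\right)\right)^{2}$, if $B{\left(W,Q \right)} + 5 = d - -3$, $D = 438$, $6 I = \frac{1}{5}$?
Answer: $72361$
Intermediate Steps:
$I = \frac{1}{30}$ ($I = \frac{1}{6 \cdot 5} = \frac{1}{6} \cdot \frac{1}{5} = \frac{1}{30} \approx 0.033333$)
$m{\left(r \right)} = 16$ ($m{\left(r \right)} = \left(-4\right)^{2} = 16$)
$B{\left(W,Q \right)} = 5$ ($B{\left(W,Q \right)} = -5 + \left(7 - -3\right) = -5 + \left(7 + 3\right) = -5 + 10 = 5$)
$\left(-712 + \left(B{\left(m{\left(I \right)},26 \right)} + D\right)\right)^{2} = \left(-712 + \left(5 + 438\right)\right)^{2} = \left(-712 + 443\right)^{2} = \left(-269\right)^{2} = 72361$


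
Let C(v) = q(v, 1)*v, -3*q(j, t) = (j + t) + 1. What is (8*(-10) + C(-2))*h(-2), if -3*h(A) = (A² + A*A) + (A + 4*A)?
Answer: -160/3 ≈ -53.333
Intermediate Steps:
q(j, t) = -⅓ - j/3 - t/3 (q(j, t) = -((j + t) + 1)/3 = -(1 + j + t)/3 = -⅓ - j/3 - t/3)
C(v) = v*(-⅔ - v/3) (C(v) = (-⅓ - v/3 - ⅓*1)*v = (-⅓ - v/3 - ⅓)*v = (-⅔ - v/3)*v = v*(-⅔ - v/3))
h(A) = -5*A/3 - 2*A²/3 (h(A) = -((A² + A*A) + (A + 4*A))/3 = -((A² + A²) + 5*A)/3 = -(2*A² + 5*A)/3 = -5*A/3 - 2*A²/3)
(8*(-10) + C(-2))*h(-2) = (8*(-10) - ⅓*(-2)*(2 - 2))*(-⅓*(-2)*(5 + 2*(-2))) = (-80 - ⅓*(-2)*0)*(-⅓*(-2)*(5 - 4)) = (-80 + 0)*(-⅓*(-2)*1) = -80*⅔ = -160/3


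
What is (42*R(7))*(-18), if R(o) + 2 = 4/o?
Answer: 1080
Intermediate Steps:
R(o) = -2 + 4/o
(42*R(7))*(-18) = (42*(-2 + 4/7))*(-18) = (42*(-10/7))*(-18) = -60*(-18) = 1080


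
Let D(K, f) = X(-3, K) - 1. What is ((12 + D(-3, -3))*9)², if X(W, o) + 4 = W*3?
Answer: 324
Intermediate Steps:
X(W, o) = -4 + 3*W (X(W, o) = -4 + W*3 = -4 + 3*W)
D(K, f) = -14 (D(K, f) = (-4 + 3*(-3)) - 1 = (-4 - 9) - 1 = -13 - 1 = -14)
((12 + D(-3, -3))*9)² = ((12 - 14)*9)² = (-2*9)² = (-18)² = 324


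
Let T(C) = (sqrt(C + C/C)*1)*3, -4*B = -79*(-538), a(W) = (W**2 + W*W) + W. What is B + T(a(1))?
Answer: -21239/2 ≈ -10620.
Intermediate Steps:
a(W) = W + 2*W**2 (a(W) = (W**2 + W**2) + W = 2*W**2 + W = W + 2*W**2)
B = -21251/2 (B = -(-79)*(-538)/4 = -1/4*42502 = -21251/2 ≈ -10626.)
T(C) = 3*sqrt(1 + C) (T(C) = (sqrt(C + 1)*1)*3 = (sqrt(1 + C)*1)*3 = sqrt(1 + C)*3 = 3*sqrt(1 + C))
B + T(a(1)) = -21251/2 + 3*sqrt(1 + 1*(1 + 2*1)) = -21251/2 + 3*sqrt(1 + 1*(1 + 2)) = -21251/2 + 3*sqrt(1 + 1*3) = -21251/2 + 3*sqrt(1 + 3) = -21251/2 + 3*sqrt(4) = -21251/2 + 3*2 = -21251/2 + 6 = -21239/2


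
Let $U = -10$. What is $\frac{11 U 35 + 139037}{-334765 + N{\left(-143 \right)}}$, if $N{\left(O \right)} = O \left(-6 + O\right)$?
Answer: $- \frac{135187}{313458} \approx -0.43128$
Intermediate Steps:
$\frac{11 U 35 + 139037}{-334765 + N{\left(-143 \right)}} = \frac{11 \left(-10\right) 35 + 139037}{-334765 - 143 \left(-6 - 143\right)} = \frac{\left(-110\right) 35 + 139037}{-334765 - -21307} = \frac{-3850 + 139037}{-334765 + 21307} = \frac{135187}{-313458} = 135187 \left(- \frac{1}{313458}\right) = - \frac{135187}{313458}$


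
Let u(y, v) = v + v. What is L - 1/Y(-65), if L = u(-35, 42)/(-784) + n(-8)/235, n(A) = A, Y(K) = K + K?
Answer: -11419/85540 ≈ -0.13349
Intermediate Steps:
u(y, v) = 2*v
Y(K) = 2*K
L = -929/6580 (L = (2*42)/(-784) - 8/235 = 84*(-1/784) - 8*1/235 = -3/28 - 8/235 = -929/6580 ≈ -0.14119)
L - 1/Y(-65) = -929/6580 - 1/(2*(-65)) = -929/6580 - 1/(-130) = -929/6580 - 1*(-1/130) = -929/6580 + 1/130 = -11419/85540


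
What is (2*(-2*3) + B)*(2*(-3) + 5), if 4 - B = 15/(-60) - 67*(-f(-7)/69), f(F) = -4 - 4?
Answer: -5/276 ≈ -0.018116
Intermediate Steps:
f(F) = -8
B = 3317/276 (B = 4 - (15/(-60) - 67/((-69/(-8)))) = 4 - (15*(-1/60) - 67/((-69*(-⅛)))) = 4 - (-¼ - 67/69/8) = 4 - (-¼ - 67*8/69) = 4 - (-¼ - 536/69) = 4 - 1*(-2213/276) = 4 + 2213/276 = 3317/276 ≈ 12.018)
(2*(-2*3) + B)*(2*(-3) + 5) = (2*(-2*3) + 3317/276)*(2*(-3) + 5) = (2*(-6) + 3317/276)*(-6 + 5) = (-12 + 3317/276)*(-1) = (5/276)*(-1) = -5/276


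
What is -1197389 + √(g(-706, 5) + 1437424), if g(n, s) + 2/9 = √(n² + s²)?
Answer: -1197389 + √(12936814 + 9*√498461)/3 ≈ -1.1962e+6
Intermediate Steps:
g(n, s) = -2/9 + √(n² + s²)
-1197389 + √(g(-706, 5) + 1437424) = -1197389 + √((-2/9 + √((-706)² + 5²)) + 1437424) = -1197389 + √((-2/9 + √(498436 + 25)) + 1437424) = -1197389 + √((-2/9 + √498461) + 1437424) = -1197389 + √(12936814/9 + √498461)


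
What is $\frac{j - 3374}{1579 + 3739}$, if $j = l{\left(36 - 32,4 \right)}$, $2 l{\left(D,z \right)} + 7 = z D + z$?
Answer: $- \frac{6735}{10636} \approx -0.63323$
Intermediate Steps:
$l{\left(D,z \right)} = - \frac{7}{2} + \frac{z}{2} + \frac{D z}{2}$ ($l{\left(D,z \right)} = - \frac{7}{2} + \frac{z D + z}{2} = - \frac{7}{2} + \frac{D z + z}{2} = - \frac{7}{2} + \frac{z + D z}{2} = - \frac{7}{2} + \left(\frac{z}{2} + \frac{D z}{2}\right) = - \frac{7}{2} + \frac{z}{2} + \frac{D z}{2}$)
$j = \frac{13}{2}$ ($j = - \frac{7}{2} + \frac{1}{2} \cdot 4 + \frac{1}{2} \left(36 - 32\right) 4 = - \frac{7}{2} + 2 + \frac{1}{2} \cdot 4 \cdot 4 = - \frac{7}{2} + 2 + 8 = \frac{13}{2} \approx 6.5$)
$\frac{j - 3374}{1579 + 3739} = \frac{\frac{13}{2} - 3374}{1579 + 3739} = - \frac{6735}{2 \cdot 5318} = \left(- \frac{6735}{2}\right) \frac{1}{5318} = - \frac{6735}{10636}$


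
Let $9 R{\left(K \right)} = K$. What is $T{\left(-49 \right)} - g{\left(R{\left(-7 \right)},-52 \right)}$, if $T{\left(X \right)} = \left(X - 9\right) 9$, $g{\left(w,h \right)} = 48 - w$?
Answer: $- \frac{5137}{9} \approx -570.78$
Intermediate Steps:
$R{\left(K \right)} = \frac{K}{9}$
$T{\left(X \right)} = -81 + 9 X$ ($T{\left(X \right)} = \left(-9 + X\right) 9 = -81 + 9 X$)
$T{\left(-49 \right)} - g{\left(R{\left(-7 \right)},-52 \right)} = \left(-81 + 9 \left(-49\right)\right) - \left(48 - \frac{1}{9} \left(-7\right)\right) = \left(-81 - 441\right) - \left(48 - - \frac{7}{9}\right) = -522 - \left(48 + \frac{7}{9}\right) = -522 - \frac{439}{9} = - \frac{5137}{9}$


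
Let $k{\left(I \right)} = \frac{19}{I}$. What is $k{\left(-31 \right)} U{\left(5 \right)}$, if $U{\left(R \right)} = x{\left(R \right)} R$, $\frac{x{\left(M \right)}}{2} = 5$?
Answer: $- \frac{950}{31} \approx -30.645$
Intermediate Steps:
$x{\left(M \right)} = 10$ ($x{\left(M \right)} = 2 \cdot 5 = 10$)
$U{\left(R \right)} = 10 R$
$k{\left(-31 \right)} U{\left(5 \right)} = \frac{19}{-31} \cdot 10 \cdot 5 = 19 \left(- \frac{1}{31}\right) 50 = \left(- \frac{19}{31}\right) 50 = - \frac{950}{31}$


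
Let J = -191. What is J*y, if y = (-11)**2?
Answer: -23111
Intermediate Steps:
y = 121
J*y = -191*121 = -23111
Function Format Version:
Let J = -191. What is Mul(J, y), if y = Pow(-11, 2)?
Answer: -23111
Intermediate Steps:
y = 121
Mul(J, y) = Mul(-191, 121) = -23111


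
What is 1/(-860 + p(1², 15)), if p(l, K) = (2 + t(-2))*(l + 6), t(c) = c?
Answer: -1/860 ≈ -0.0011628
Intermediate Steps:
p(l, K) = 0 (p(l, K) = (2 - 2)*(l + 6) = 0*(6 + l) = 0)
1/(-860 + p(1², 15)) = 1/(-860 + 0) = 1/(-860) = -1/860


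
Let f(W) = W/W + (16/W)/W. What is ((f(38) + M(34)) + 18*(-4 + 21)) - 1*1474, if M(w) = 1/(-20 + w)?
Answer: -5897601/5054 ≈ -1166.9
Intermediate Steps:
f(W) = 1 + 16/W²
((f(38) + M(34)) + 18*(-4 + 21)) - 1*1474 = (((1 + 16/38²) + 1/(-20 + 34)) + 18*(-4 + 21)) - 1*1474 = (((1 + 16*(1/1444)) + 1/14) + 18*17) - 1474 = (((1 + 4/361) + 1/14) + 306) - 1474 = ((365/361 + 1/14) + 306) - 1474 = (5471/5054 + 306) - 1474 = 1551995/5054 - 1474 = -5897601/5054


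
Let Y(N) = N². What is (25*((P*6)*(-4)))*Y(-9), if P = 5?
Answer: -243000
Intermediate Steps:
(25*((P*6)*(-4)))*Y(-9) = (25*((5*6)*(-4)))*(-9)² = (25*(30*(-4)))*81 = (25*(-120))*81 = -3000*81 = -243000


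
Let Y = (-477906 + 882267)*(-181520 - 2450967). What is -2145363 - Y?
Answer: 1064472930444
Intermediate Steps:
Y = -1064475075807 (Y = 404361*(-2632487) = -1064475075807)
-2145363 - Y = -2145363 - 1*(-1064475075807) = -2145363 + 1064475075807 = 1064472930444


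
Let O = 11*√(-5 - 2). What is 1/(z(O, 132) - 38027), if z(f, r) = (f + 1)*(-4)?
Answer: I/(-38031*I + 44*√7) ≈ -2.6294e-5 + 8.0486e-8*I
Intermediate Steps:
O = 11*I*√7 (O = 11*√(-7) = 11*(I*√7) = 11*I*√7 ≈ 29.103*I)
z(f, r) = -4 - 4*f (z(f, r) = (1 + f)*(-4) = -4 - 4*f)
1/(z(O, 132) - 38027) = 1/((-4 - 44*I*√7) - 38027) = 1/(-38031 - 44*I*√7)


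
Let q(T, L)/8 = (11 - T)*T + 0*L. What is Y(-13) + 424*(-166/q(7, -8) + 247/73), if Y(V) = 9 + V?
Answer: 1140977/1022 ≈ 1116.4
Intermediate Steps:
q(T, L) = 8*T*(11 - T) (q(T, L) = 8*((11 - T)*T + 0*L) = 8*(T*(11 - T) + 0) = 8*(T*(11 - T)) = 8*T*(11 - T))
Y(-13) + 424*(-166/q(7, -8) + 247/73) = (9 - 13) + 424*(-166*1/(56*(11 - 1*7)) + 247/73) = -4 + 424*(-166*1/(56*(11 - 7)) + 247*(1/73)) = -4 + 424*(-166/(8*7*4) + 247/73) = -4 + 424*(-166/224 + 247/73) = -4 + 424*(-166*1/224 + 247/73) = -4 + 424*(-83/112 + 247/73) = -4 + 424*(21605/8176) = -4 + 1145065/1022 = 1140977/1022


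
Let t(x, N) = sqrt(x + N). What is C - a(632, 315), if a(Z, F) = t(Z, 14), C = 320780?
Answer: 320780 - sqrt(646) ≈ 3.2075e+5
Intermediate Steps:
t(x, N) = sqrt(N + x)
a(Z, F) = sqrt(14 + Z)
C - a(632, 315) = 320780 - sqrt(14 + 632) = 320780 - sqrt(646)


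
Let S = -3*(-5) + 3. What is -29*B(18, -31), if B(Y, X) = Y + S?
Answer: -1044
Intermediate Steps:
S = 18 (S = 15 + 3 = 18)
B(Y, X) = 18 + Y (B(Y, X) = Y + 18 = 18 + Y)
-29*B(18, -31) = -29*(18 + 18) = -29*36 = -1044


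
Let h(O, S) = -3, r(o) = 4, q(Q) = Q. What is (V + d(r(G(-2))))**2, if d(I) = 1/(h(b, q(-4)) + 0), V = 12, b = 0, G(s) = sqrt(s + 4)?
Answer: 1225/9 ≈ 136.11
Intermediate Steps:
G(s) = sqrt(4 + s)
d(I) = -1/3 (d(I) = 1/(-3 + 0) = 1/(-3) = -1/3)
(V + d(r(G(-2))))**2 = (12 - 1/3)**2 = (35/3)**2 = 1225/9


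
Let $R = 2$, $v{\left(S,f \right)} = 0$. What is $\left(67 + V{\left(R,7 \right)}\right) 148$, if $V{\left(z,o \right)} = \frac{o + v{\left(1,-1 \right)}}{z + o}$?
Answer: $\frac{90280}{9} \approx 10031.0$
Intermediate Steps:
$V{\left(z,o \right)} = \frac{o}{o + z}$ ($V{\left(z,o \right)} = \frac{o + 0}{z + o} = \frac{o}{o + z}$)
$\left(67 + V{\left(R,7 \right)}\right) 148 = \left(67 + \frac{7}{7 + 2}\right) 148 = \left(67 + \frac{7}{9}\right) 148 = \frac{610}{9} \cdot 148 = \frac{90280}{9}$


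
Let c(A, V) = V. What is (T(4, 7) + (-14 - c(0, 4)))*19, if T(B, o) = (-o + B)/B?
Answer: -1425/4 ≈ -356.25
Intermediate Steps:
T(B, o) = (B - o)/B
(T(4, 7) + (-14 - c(0, 4)))*19 = ((4 - 1*7)/4 + (-14 - 1*4))*19 = ((4 - 7)/4 + (-14 - 4))*19 = ((¼)*(-3) - 18)*19 = (-¾ - 18)*19 = -75/4*19 = -1425/4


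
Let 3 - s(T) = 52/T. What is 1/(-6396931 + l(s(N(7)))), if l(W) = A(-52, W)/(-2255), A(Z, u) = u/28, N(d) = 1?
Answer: -9020/57700317613 ≈ -1.5632e-7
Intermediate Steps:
s(T) = 3 - 52/T
A(Z, u) = u/28 (A(Z, u) = u*(1/28) = u/28)
l(W) = -W/63140 (l(W) = (W/28)/(-2255) = (W/28)*(-1/2255) = -W/63140)
1/(-6396931 + l(s(N(7)))) = 1/(-6396931 - (3 - 52/1)/63140) = 1/(-6396931 - (3 - 52*1)/63140) = 1/(-6396931 - (3 - 52)/63140) = 1/(-6396931 - 1/63140*(-49)) = 1/(-6396931 + 7/9020) = 1/(-57700317613/9020) = -9020/57700317613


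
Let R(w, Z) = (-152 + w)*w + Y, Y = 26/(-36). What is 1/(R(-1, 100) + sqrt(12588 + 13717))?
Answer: -49338/1009739 + 324*sqrt(26305)/1009739 ≈ 0.0031800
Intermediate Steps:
Y = -13/18 (Y = 26*(-1/36) = -13/18 ≈ -0.72222)
R(w, Z) = -13/18 + w*(-152 + w) (R(w, Z) = (-152 + w)*w - 13/18 = w*(-152 + w) - 13/18 = -13/18 + w*(-152 + w))
1/(R(-1, 100) + sqrt(12588 + 13717)) = 1/((-13/18 + (-1)**2 - 152*(-1)) + sqrt(12588 + 13717)) = 1/((-13/18 + 1 + 152) + sqrt(26305)) = 1/(2741/18 + sqrt(26305))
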